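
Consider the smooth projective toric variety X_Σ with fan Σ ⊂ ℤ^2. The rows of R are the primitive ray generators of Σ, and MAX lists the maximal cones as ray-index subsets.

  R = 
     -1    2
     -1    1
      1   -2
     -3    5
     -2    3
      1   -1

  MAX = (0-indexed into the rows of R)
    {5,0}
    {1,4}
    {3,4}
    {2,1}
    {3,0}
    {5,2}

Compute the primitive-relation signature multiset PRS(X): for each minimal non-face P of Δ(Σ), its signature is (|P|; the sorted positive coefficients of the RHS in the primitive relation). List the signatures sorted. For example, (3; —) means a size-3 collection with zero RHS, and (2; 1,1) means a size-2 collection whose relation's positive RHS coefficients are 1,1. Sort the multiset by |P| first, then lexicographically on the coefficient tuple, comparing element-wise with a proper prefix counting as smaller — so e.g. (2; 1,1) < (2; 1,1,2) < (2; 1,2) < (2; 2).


Primitive collections (9):

  P={0,2}:  v_{0} + v_{2} = 0 — sig = (2; —)
  P={1,5}:  v_{1} + v_{5} = 0 — sig = (2; —)
  P={0,1}:  v_{0} + v_{1} = v_{4} — sig = (2; 1)
  P={0,4}:  v_{0} + v_{4} = v_{3} — sig = (2; 1)
  P={2,3}:  v_{2} + v_{3} = v_{4} — sig = (2; 1)
  P={2,4}:  v_{2} + v_{4} = v_{1} — sig = (2; 1)
  P={4,5}:  v_{4} + v_{5} = v_{0} — sig = (2; 1)
  P={1,3}:  v_{1} + v_{3} = 2·v_{4} — sig = (2; 2)
  P={3,5}:  v_{3} + v_{5} = 2·v_{0} — sig = (2; 2)

Signatures (|P|; sorted positive RHS coefficients), sorted:
    |P|=2: 9 collections, coeffs (), (), (1), (1), (1), (1), (1), (2), (2)


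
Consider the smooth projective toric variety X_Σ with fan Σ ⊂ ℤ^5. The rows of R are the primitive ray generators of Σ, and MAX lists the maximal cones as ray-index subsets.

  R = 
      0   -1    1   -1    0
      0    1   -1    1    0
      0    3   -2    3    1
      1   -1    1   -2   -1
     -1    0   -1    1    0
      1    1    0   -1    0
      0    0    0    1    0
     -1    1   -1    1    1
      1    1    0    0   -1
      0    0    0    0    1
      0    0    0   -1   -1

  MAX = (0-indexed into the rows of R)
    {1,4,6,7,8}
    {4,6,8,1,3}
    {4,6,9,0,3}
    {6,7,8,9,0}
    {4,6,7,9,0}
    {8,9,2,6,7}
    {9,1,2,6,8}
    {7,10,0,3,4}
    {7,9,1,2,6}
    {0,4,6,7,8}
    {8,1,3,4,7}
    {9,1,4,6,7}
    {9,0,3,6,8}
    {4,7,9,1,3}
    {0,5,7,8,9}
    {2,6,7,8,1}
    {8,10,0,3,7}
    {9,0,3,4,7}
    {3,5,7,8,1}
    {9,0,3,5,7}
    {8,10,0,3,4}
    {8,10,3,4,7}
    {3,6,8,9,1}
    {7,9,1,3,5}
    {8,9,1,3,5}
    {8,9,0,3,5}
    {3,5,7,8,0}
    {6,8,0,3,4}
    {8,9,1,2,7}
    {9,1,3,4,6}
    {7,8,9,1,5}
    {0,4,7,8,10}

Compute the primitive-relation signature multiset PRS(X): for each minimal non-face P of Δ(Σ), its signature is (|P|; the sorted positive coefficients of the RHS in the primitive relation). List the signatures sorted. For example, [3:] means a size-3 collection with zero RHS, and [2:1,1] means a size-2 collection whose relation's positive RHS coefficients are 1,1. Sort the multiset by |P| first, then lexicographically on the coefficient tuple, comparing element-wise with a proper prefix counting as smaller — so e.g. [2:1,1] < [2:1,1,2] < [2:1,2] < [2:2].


|primitive collections| = 17. Relations:

  {0,1}:  v_{0} + v_{1} = 0  ⟹  sig = [2:]
  {5,6}:  v_{5} + v_{6} = v_{8} + v_{9}  ⟹  sig = [2:1,1]
  {9,10}:  v_{9} + v_{10} = v_{3} + v_{7}  ⟹  sig = [2:1,1]
  {2,3}:  v_{2} + v_{3} = v_{1} + v_{8} + v_{9}  ⟹  sig = [2:1,1,1]
  {2,10}:  v_{2} + v_{10} = v_{1} + v_{7} + v_{8}  ⟹  sig = [2:1,1,1]
  {4,5}:  v_{4} + v_{5} = v_{1} + v_{3} + v_{7}  ⟹  sig = [2:1,1,1]
  {6,10}:  v_{6} + v_{10} = v_{0} + v_{4} + v_{8}  ⟹  sig = [2:1,1,1]
  {0,2}:  v_{0} + v_{2} = v_{6} + v_{7} + v_{8} + v_{9}  ⟹  sig = [2:1,1,1,1]
  {1,10}:  v_{1} + v_{10} = v_{3} + v_{4} + v_{7} + v_{8}  ⟹  sig = [2:1,1,1,1]
  {2,4}:  v_{2} + v_{4} = 2·v_{1} + v_{6} + v_{7}  ⟹  sig = [2:1,1,2]
  {2,5}:  v_{2} + v_{5} = v_{1} + v_{7} + 2·v_{8} + 2·v_{9}  ⟹  sig = [2:1,1,2,2]
  {5,10}:  v_{5} + v_{10} = 2·v_{3} + 2·v_{7} + v_{8}  ⟹  sig = [2:1,2,2]
  {3,6,7}:  v_{3} + v_{6} + v_{7} = 0  ⟹  sig = [3:]
  {4,8,9}:  v_{4} + v_{8} + v_{9} = v_{1}  ⟹  sig = [3:1]
  {3,7,8,9}:  v_{3} + v_{7} + v_{8} + v_{9} = v_{5}  ⟹  sig = [4:1]
  {0,3,4,7,8}:  v_{0} + v_{3} + v_{4} + v_{7} + v_{8} = v_{10}  ⟹  sig = [5:1]
  {1,6,7,8,9}:  v_{1} + v_{6} + v_{7} + v_{8} + v_{9} = v_{2}  ⟹  sig = [5:1]

Sorted signature multiset PRS(X):
    |P|=2: 12 collections, coeffs (), (1,1), (1,1), (1,1,1), (1,1,1), (1,1,1), (1,1,1), (1,1,1,1), (1,1,1,1), (1,1,2), (1,1,2,2), (1,2,2)
    |P|=3: 2 collections, coeffs (), (1)
    |P|=4: 1 collection, coeffs (1)
    |P|=5: 2 collections, coeffs (1), (1)


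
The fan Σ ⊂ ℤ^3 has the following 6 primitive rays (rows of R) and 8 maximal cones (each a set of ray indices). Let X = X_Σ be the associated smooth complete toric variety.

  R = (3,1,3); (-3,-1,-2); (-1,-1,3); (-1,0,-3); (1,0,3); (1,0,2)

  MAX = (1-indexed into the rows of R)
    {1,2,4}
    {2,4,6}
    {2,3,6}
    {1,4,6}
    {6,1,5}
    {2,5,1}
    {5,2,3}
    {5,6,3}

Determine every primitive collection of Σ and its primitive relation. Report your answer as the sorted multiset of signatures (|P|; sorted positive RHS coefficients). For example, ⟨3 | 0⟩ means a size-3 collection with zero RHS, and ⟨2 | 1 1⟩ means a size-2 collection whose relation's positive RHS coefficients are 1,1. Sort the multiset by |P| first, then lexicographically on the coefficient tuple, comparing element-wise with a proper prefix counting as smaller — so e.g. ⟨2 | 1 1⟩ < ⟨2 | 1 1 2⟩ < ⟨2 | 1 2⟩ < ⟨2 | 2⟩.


Primitive collections (5):

  • {4,5}:  v_{4} + v_{5} = 0 ; sig = ⟨2 | 0⟩
  • {3,4}:  v_{3} + v_{4} = v_{2} + v_{6} ; sig = ⟨2 | 1 1⟩
  • {1,3}:  v_{1} + v_{3} = 2·v_{5} ; sig = ⟨2 | 2⟩
  • {1,2,6}:  v_{1} + v_{2} + v_{6} = v_{5} ; sig = ⟨3 | 1⟩
  • {2,5,6}:  v_{2} + v_{5} + v_{6} = v_{3} ; sig = ⟨3 | 1⟩

Signatures (|P|; sorted positive RHS coefficients), sorted:
[⟨2 | 0⟩, ⟨2 | 1 1⟩, ⟨2 | 2⟩, ⟨3 | 1⟩, ⟨3 | 1⟩]


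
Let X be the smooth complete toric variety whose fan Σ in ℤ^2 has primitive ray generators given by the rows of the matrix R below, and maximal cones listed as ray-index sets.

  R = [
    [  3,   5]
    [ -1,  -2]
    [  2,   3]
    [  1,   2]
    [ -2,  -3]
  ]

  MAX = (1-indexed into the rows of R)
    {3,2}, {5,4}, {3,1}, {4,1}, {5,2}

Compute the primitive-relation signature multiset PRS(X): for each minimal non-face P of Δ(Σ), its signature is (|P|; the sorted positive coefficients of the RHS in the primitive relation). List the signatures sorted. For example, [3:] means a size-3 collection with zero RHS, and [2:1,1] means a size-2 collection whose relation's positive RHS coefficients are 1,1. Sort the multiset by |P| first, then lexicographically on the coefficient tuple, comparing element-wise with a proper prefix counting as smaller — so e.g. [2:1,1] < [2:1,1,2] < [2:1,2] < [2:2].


|primitive collections| = 5. Relations:

  P = {2,4}:  v_{2} + v_{4} = 0  ⇒ sig = [2:]
  P = {3,5}:  v_{3} + v_{5} = 0  ⇒ sig = [2:]
  P = {1,2}:  v_{1} + v_{2} = v_{3}  ⇒ sig = [2:1]
  P = {1,5}:  v_{1} + v_{5} = v_{4}  ⇒ sig = [2:1]
  P = {3,4}:  v_{3} + v_{4} = v_{1}  ⇒ sig = [2:1]

Sorted signature multiset PRS(X):
    [2:]
    [2:]
    [2:1]
    [2:1]
    [2:1]


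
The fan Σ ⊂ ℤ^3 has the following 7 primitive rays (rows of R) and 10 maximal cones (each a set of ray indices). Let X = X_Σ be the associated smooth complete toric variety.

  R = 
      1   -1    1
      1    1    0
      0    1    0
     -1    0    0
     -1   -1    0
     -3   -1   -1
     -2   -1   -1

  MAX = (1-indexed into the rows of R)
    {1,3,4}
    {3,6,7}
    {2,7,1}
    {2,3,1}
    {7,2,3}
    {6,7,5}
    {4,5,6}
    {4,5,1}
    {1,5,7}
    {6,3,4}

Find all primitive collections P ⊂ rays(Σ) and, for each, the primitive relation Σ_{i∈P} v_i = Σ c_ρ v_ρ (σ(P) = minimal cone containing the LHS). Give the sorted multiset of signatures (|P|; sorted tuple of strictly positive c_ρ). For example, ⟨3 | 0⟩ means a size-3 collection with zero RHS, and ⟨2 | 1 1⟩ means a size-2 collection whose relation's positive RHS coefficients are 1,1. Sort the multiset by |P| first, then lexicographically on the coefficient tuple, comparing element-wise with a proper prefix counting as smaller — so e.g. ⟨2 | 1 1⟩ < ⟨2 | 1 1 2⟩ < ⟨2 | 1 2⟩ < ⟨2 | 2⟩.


The 7 primitive collections of Σ (r=7, n=3):

  {2,5}:  v_{2} + v_{5} = 0  →  sig = ⟨2 | 0⟩
  {2,4}:  v_{2} + v_{4} = v_{3}  →  sig = ⟨2 | 1⟩
  {3,5}:  v_{3} + v_{5} = v_{4}  →  sig = ⟨2 | 1⟩
  {4,7}:  v_{4} + v_{7} = v_{6}  →  sig = ⟨2 | 1⟩
  {2,6}:  v_{2} + v_{6} = v_{3} + v_{7}  →  sig = ⟨2 | 1 1⟩
  {1,6}:  v_{1} + v_{6} = 2·v_{5}  →  sig = ⟨2 | 2⟩
  {1,3,7}:  v_{1} + v_{3} + v_{7} = v_{5}  →  sig = ⟨3 | 1⟩

Signatures (|P|; sorted positive RHS coefficients), sorted:
{ ⟨2 | 0⟩,  ⟨2 | 1⟩ ×3,  ⟨2 | 1 1⟩,  ⟨2 | 2⟩,  ⟨3 | 1⟩ }


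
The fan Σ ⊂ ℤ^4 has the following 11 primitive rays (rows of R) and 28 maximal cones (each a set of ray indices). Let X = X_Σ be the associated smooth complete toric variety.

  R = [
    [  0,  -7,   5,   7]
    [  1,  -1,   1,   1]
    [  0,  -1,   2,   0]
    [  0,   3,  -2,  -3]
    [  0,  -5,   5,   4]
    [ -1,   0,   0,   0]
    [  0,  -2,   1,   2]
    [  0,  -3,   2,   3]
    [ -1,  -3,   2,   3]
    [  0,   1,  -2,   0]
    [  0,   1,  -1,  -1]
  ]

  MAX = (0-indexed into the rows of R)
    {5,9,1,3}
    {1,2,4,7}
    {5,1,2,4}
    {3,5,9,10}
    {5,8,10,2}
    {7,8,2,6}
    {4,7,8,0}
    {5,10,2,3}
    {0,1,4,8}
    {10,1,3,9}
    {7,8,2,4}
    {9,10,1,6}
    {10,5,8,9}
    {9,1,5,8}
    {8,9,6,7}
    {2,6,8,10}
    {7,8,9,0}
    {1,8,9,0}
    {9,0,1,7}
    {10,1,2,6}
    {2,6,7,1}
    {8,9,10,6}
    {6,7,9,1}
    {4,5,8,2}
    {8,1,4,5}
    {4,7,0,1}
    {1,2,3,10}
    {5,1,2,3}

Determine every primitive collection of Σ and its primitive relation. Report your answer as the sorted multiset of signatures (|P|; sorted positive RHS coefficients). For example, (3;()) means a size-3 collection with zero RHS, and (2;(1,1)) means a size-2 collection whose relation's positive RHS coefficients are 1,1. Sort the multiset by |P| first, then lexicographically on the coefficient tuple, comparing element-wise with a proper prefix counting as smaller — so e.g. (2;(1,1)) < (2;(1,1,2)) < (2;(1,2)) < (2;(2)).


Minimal non-faces — 21 found among 11 rays, 28 max cones:

  P={2,9}:  v_{2} + v_{9} = 0 — sig = (2;())
  P={3,7}:  v_{3} + v_{7} = 0 — sig = (2;())
  P={3,6}:  v_{3} + v_{6} = v_{10} — sig = (2;(1))
  P={3,8}:  v_{3} + v_{8} = v_{5} — sig = (2;(1))
  P={5,7}:  v_{5} + v_{7} = v_{8} — sig = (2;(1))
  P={7,10}:  v_{7} + v_{10} = v_{6} — sig = (2;(1))
  P={0,2}:  v_{0} + v_{2} = v_{4} + v_{7} — sig = (2;(1,1))
  P={0,3}:  v_{0} + v_{3} = v_{1} + v_{8} — sig = (2;(1,1))
  P={4,9}:  v_{4} + v_{9} = v_{1} + v_{8} — sig = (2;(1,1))
  P={4,10}:  v_{4} + v_{10} = v_{2} + v_{7} — sig = (2;(1,1))
  P={5,6}:  v_{5} + v_{6} = v_{8} + v_{10} — sig = (2;(1,1))
  P={3,4}:  v_{3} + v_{4} = v_{1} + v_{2} + v_{5} — sig = (2;(1,1,1))
  P={0,5}:  v_{0} + v_{5} = v_{1} + 2·v_{8} — sig = (2;(1,2))
  P={4,6}:  v_{4} + v_{6} = v_{2} + 2·v_{7} — sig = (2;(1,2))
  P={0,10}:  v_{0} + v_{10} = 2·v_{7} — sig = (2;(2))
  P={0,6}:  v_{0} + v_{6} = 3·v_{7} — sig = (2;(3))
  P={1,5,10}:  v_{1} + v_{5} + v_{10} = 0 — sig = (3;())
  P={1,2,8}:  v_{1} + v_{2} + v_{8} = v_{4} — sig = (3;(1))
  P={1,7,8}:  v_{1} + v_{7} + v_{8} = v_{0} — sig = (3;(1))
  P={1,8,10}:  v_{1} + v_{8} + v_{10} = v_{7} — sig = (3;(1))
  P={1,6,8}:  v_{1} + v_{6} + v_{8} = 2·v_{7} — sig = (3;(2))

Sorted signature multiset PRS(X):
    (2;())
    (2;())
    (2;(1))
    (2;(1))
    (2;(1))
    (2;(1))
    (2;(1,1))
    (2;(1,1))
    (2;(1,1))
    (2;(1,1))
    (2;(1,1))
    (2;(1,1,1))
    (2;(1,2))
    (2;(1,2))
    (2;(2))
    (2;(3))
    (3;())
    (3;(1))
    (3;(1))
    (3;(1))
    (3;(2))


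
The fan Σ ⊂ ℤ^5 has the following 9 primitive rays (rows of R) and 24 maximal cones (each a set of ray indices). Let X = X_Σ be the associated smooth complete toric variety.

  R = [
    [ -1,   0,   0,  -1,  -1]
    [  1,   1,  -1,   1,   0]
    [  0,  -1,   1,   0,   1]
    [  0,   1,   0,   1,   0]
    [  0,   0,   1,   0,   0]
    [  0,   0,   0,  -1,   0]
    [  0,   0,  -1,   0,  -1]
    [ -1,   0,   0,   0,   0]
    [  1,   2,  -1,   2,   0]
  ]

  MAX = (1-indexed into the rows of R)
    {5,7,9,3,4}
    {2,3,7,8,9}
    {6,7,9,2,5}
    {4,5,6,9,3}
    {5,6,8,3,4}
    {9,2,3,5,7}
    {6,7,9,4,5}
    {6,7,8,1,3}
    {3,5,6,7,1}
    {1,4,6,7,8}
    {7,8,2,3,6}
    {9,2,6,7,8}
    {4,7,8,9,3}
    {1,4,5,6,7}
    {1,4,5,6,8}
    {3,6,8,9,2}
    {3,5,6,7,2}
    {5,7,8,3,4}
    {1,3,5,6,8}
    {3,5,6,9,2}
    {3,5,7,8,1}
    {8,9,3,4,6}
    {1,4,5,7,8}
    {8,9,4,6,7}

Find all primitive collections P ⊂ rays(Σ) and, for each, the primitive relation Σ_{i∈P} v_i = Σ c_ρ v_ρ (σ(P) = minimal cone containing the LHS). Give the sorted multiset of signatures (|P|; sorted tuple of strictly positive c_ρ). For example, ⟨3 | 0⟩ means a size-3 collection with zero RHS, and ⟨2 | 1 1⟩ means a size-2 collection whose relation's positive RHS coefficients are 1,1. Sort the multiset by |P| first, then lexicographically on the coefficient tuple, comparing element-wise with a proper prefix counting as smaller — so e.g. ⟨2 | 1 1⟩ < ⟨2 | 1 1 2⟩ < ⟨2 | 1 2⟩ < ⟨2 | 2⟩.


The 9 primitive collections of Σ (r=9, n=5):

  P = {2,4}:  v_{2} + v_{4} = v_{9}  so sig = ⟨2 | 1⟩
  P = {1,2}:  v_{1} + v_{2} = v_{4} + v_{6} + v_{7}  so sig = ⟨2 | 1 1 1⟩
  P = {1,9}:  v_{1} + v_{9} = 2·v_{4} + v_{6} + v_{7}  so sig = ⟨2 | 1 1 2⟩
  P = {2,5,8}:  v_{2} + v_{5} + v_{8} = v_{4}  so sig = ⟨3 | 1⟩
  P = {1,3,4}:  v_{1} + v_{3} + v_{4} = v_{5} + v_{8}  so sig = ⟨3 | 1 1⟩
  P = {5,8,9}:  v_{5} + v_{8} + v_{9} = 2·v_{4}  so sig = ⟨3 | 2⟩
  P = {3,4,6,7}:  v_{3} + v_{4} + v_{6} + v_{7} = 0  so sig = ⟨4 | 0⟩
  P = {3,6,7,9}:  v_{3} + v_{6} + v_{7} + v_{9} = v_{2}  so sig = ⟨4 | 1⟩
  P = {5,6,7,8}:  v_{5} + v_{6} + v_{7} + v_{8} = v_{1}  so sig = ⟨4 | 1⟩

Sorted signature multiset PRS(X):
{ ⟨2 | 1⟩,  ⟨2 | 1 1 1⟩,  ⟨2 | 1 1 2⟩,  ⟨3 | 1⟩,  ⟨3 | 1 1⟩,  ⟨3 | 2⟩,  ⟨4 | 0⟩,  ⟨4 | 1⟩ ×2 }


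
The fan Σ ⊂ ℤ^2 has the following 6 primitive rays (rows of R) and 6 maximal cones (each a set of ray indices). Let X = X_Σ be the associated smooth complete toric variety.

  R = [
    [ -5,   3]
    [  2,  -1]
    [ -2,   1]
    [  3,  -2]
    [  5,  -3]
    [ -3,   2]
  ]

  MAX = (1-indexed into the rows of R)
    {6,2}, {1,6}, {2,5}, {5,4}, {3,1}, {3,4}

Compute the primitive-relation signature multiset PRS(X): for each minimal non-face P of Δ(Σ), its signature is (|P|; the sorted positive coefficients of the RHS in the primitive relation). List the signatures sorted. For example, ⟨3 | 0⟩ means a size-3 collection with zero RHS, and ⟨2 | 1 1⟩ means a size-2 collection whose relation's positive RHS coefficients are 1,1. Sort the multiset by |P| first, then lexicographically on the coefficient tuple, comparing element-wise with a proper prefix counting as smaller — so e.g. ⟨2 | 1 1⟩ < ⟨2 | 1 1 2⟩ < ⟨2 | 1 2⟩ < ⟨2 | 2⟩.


Minimal non-faces — 9 found among 6 rays, 6 max cones:

  P={1,5}:  v_{1} + v_{5} = 0  ⇒ sig = ⟨2 | 0⟩
  P={2,3}:  v_{2} + v_{3} = 0  ⇒ sig = ⟨2 | 0⟩
  P={4,6}:  v_{4} + v_{6} = 0  ⇒ sig = ⟨2 | 0⟩
  P={1,2}:  v_{1} + v_{2} = v_{6}  ⇒ sig = ⟨2 | 1⟩
  P={1,4}:  v_{1} + v_{4} = v_{3}  ⇒ sig = ⟨2 | 1⟩
  P={2,4}:  v_{2} + v_{4} = v_{5}  ⇒ sig = ⟨2 | 1⟩
  P={3,5}:  v_{3} + v_{5} = v_{4}  ⇒ sig = ⟨2 | 1⟩
  P={3,6}:  v_{3} + v_{6} = v_{1}  ⇒ sig = ⟨2 | 1⟩
  P={5,6}:  v_{5} + v_{6} = v_{2}  ⇒ sig = ⟨2 | 1⟩

Sorted signature multiset PRS(X):
    ⟨2 | 0⟩
    ⟨2 | 0⟩
    ⟨2 | 0⟩
    ⟨2 | 1⟩
    ⟨2 | 1⟩
    ⟨2 | 1⟩
    ⟨2 | 1⟩
    ⟨2 | 1⟩
    ⟨2 | 1⟩


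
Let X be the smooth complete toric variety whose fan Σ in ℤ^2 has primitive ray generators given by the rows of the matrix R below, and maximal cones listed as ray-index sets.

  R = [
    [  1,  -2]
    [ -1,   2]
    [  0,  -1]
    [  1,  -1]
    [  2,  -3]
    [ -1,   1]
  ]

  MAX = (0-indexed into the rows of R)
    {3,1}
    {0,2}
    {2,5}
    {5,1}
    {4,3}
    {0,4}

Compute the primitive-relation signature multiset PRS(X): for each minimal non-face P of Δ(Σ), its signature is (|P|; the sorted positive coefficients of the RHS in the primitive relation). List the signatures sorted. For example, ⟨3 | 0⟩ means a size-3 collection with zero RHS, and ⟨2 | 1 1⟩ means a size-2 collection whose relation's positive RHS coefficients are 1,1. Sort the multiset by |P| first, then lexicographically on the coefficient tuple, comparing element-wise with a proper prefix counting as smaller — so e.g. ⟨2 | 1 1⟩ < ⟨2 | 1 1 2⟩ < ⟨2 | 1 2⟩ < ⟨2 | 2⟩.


9 collections generate NE(X_Σ); each relation:

  • {0,1}:  v_{0} + v_{1} = 0  ⟹  sig = ⟨2 | 0⟩
  • {3,5}:  v_{3} + v_{5} = 0  ⟹  sig = ⟨2 | 0⟩
  • {0,3}:  v_{0} + v_{3} = v_{4}  ⟹  sig = ⟨2 | 1⟩
  • {0,5}:  v_{0} + v_{5} = v_{2}  ⟹  sig = ⟨2 | 1⟩
  • {1,2}:  v_{1} + v_{2} = v_{5}  ⟹  sig = ⟨2 | 1⟩
  • {1,4}:  v_{1} + v_{4} = v_{3}  ⟹  sig = ⟨2 | 1⟩
  • {2,3}:  v_{2} + v_{3} = v_{0}  ⟹  sig = ⟨2 | 1⟩
  • {4,5}:  v_{4} + v_{5} = v_{0}  ⟹  sig = ⟨2 | 1⟩
  • {2,4}:  v_{2} + v_{4} = 2·v_{0}  ⟹  sig = ⟨2 | 2⟩

so the primitive-relation signature multiset is
{ ⟨2 | 0⟩ ×2,  ⟨2 | 1⟩ ×6,  ⟨2 | 2⟩ }


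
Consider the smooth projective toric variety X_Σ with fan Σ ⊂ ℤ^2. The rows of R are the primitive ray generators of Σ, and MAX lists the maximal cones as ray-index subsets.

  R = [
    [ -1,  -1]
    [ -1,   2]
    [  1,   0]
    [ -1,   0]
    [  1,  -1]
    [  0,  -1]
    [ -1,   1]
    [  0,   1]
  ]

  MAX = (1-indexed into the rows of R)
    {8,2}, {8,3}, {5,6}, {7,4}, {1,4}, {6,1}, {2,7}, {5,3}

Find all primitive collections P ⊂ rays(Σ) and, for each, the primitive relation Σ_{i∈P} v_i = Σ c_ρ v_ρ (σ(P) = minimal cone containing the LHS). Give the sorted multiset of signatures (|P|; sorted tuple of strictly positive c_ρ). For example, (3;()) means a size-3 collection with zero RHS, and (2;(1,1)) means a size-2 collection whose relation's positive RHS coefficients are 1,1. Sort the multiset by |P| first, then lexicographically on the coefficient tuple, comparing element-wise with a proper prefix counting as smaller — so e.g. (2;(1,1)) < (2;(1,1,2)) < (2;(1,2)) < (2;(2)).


20 minimal non-faces of Δ(Σ) (on 8 rays):

  P={3,4}:  v_{3} + v_{4} = 0  so sig = (2;())
  P={5,7}:  v_{5} + v_{7} = 0  so sig = (2;())
  P={6,8}:  v_{6} + v_{8} = 0  so sig = (2;())
  P={1,3}:  v_{1} + v_{3} = v_{6}  so sig = (2;(1))
  P={1,8}:  v_{1} + v_{8} = v_{4}  so sig = (2;(1))
  P={2,5}:  v_{2} + v_{5} = v_{8}  so sig = (2;(1))
  P={2,6}:  v_{2} + v_{6} = v_{7}  so sig = (2;(1))
  P={3,6}:  v_{3} + v_{6} = v_{5}  so sig = (2;(1))
  P={3,7}:  v_{3} + v_{7} = v_{8}  so sig = (2;(1))
  P={4,5}:  v_{4} + v_{5} = v_{6}  so sig = (2;(1))
  P={4,6}:  v_{4} + v_{6} = v_{1}  so sig = (2;(1))
  P={4,8}:  v_{4} + v_{8} = v_{7}  so sig = (2;(1))
  P={5,8}:  v_{5} + v_{8} = v_{3}  so sig = (2;(1))
  P={6,7}:  v_{6} + v_{7} = v_{4}  so sig = (2;(1))
  P={7,8}:  v_{7} + v_{8} = v_{2}  so sig = (2;(1))
  P={1,2}:  v_{1} + v_{2} = v_{4} + v_{7}  so sig = (2;(1,1))
  P={1,5}:  v_{1} + v_{5} = 2·v_{6}  so sig = (2;(2))
  P={1,7}:  v_{1} + v_{7} = 2·v_{4}  so sig = (2;(2))
  P={2,3}:  v_{2} + v_{3} = 2·v_{8}  so sig = (2;(2))
  P={2,4}:  v_{2} + v_{4} = 2·v_{7}  so sig = (2;(2))

so the primitive-relation signature multiset is
    (2;())
    (2;())
    (2;())
    (2;(1))
    (2;(1))
    (2;(1))
    (2;(1))
    (2;(1))
    (2;(1))
    (2;(1))
    (2;(1))
    (2;(1))
    (2;(1))
    (2;(1))
    (2;(1))
    (2;(1,1))
    (2;(2))
    (2;(2))
    (2;(2))
    (2;(2))


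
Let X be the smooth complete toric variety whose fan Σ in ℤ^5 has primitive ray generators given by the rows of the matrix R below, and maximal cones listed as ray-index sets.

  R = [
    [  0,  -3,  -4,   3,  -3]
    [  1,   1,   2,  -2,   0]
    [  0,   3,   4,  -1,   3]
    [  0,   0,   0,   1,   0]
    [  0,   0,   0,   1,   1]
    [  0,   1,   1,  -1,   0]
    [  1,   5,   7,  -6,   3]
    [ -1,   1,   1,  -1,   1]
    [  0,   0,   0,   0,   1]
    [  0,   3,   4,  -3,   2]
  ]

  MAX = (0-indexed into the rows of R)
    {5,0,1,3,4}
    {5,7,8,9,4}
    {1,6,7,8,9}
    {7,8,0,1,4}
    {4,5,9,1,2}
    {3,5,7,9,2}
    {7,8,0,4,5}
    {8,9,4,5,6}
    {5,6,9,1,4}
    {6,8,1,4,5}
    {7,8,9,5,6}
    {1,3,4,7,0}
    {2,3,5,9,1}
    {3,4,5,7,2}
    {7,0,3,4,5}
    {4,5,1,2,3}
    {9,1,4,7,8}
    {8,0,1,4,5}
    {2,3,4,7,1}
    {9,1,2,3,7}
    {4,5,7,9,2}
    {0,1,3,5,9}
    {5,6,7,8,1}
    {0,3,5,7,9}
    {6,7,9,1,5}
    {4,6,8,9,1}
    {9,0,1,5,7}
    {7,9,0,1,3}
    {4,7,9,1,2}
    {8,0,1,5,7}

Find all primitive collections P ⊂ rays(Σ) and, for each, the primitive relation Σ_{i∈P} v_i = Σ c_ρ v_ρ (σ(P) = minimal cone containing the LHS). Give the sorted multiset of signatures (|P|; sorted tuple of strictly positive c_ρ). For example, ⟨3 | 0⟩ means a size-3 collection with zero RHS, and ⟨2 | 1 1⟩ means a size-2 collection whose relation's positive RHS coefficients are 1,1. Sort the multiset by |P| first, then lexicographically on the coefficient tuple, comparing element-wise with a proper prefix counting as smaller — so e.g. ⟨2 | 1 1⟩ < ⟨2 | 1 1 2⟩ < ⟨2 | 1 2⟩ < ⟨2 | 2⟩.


|primitive collections| = 14. Relations:

  {3,8}:  v_{3} + v_{8} = v_{4} — sig = ⟨2 | 1⟩
  {0,6}:  v_{0} + v_{6} = v_{1} + v_{5} — sig = ⟨2 | 1 1⟩
  {3,6}:  v_{3} + v_{6} = v_{1} + v_{4} + v_{5} + v_{9} — sig = ⟨2 | 1 1 1 1⟩
  {2,6}:  v_{2} + v_{6} = v_{1} + 2·v_{4} + v_{5} + 2·v_{9} — sig = ⟨2 | 1 1 2 2⟩
  {2,8}:  v_{2} + v_{8} = 2·v_{4} + v_{9} — sig = ⟨2 | 1 2⟩
  {0,2}:  v_{0} + v_{2} = 2·v_{3} — sig = ⟨2 | 2⟩
  {0,8,9}:  v_{0} + v_{8} + v_{9} = 0 — sig = ⟨3 | 0⟩
  {0,4,9}:  v_{0} + v_{4} + v_{9} = v_{3} — sig = ⟨3 | 1⟩
  {3,4,9}:  v_{3} + v_{4} + v_{9} = v_{2} — sig = ⟨3 | 1⟩
  {4,6,7}:  v_{4} + v_{6} + v_{7} = v_{8} + 2·v_{9} — sig = ⟨3 | 1 2⟩
  {1,4,5,7}:  v_{1} + v_{4} + v_{5} + v_{7} = v_{9} — sig = ⟨4 | 1⟩
  {1,5,8,9}:  v_{1} + v_{5} + v_{8} + v_{9} = v_{6} — sig = ⟨4 | 1⟩
  {1,2,5,7}:  v_{1} + v_{2} + v_{5} + v_{7} = v_{3} + 2·v_{9} — sig = ⟨4 | 1 2⟩
  {1,3,5,7}:  v_{1} + v_{3} + v_{5} + v_{7} = v_{0} + 2·v_{9} — sig = ⟨4 | 1 2⟩

Hence PRS(X_Σ) =
    ⟨2 | 1⟩
    ⟨2 | 1 1⟩
    ⟨2 | 1 1 1 1⟩
    ⟨2 | 1 1 2 2⟩
    ⟨2 | 1 2⟩
    ⟨2 | 2⟩
    ⟨3 | 0⟩
    ⟨3 | 1⟩
    ⟨3 | 1⟩
    ⟨3 | 1 2⟩
    ⟨4 | 1⟩
    ⟨4 | 1⟩
    ⟨4 | 1 2⟩
    ⟨4 | 1 2⟩


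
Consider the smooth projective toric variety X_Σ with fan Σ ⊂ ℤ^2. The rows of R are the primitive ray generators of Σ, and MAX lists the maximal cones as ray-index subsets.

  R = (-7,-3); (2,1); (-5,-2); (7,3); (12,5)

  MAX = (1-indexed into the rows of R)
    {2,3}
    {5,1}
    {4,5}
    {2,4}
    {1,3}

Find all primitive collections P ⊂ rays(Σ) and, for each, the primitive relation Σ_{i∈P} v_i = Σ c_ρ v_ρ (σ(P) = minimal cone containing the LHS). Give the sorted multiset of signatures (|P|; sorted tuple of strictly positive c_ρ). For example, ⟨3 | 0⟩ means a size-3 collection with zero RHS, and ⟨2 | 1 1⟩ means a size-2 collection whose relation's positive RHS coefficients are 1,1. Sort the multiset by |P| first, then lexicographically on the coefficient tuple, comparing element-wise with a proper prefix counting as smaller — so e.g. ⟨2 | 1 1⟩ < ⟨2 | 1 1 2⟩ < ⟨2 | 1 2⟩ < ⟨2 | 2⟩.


|primitive collections| = 5. Relations:

  P = {1,4}:  v_{1} + v_{4} = 0  so sig = ⟨2 | 0⟩
  P = {1,2}:  v_{1} + v_{2} = v_{3}  so sig = ⟨2 | 1⟩
  P = {3,4}:  v_{3} + v_{4} = v_{2}  so sig = ⟨2 | 1⟩
  P = {3,5}:  v_{3} + v_{5} = v_{4}  so sig = ⟨2 | 1⟩
  P = {2,5}:  v_{2} + v_{5} = 2·v_{4}  so sig = ⟨2 | 2⟩

Sorted signature multiset PRS(X):
[⟨2 | 0⟩, ⟨2 | 1⟩, ⟨2 | 1⟩, ⟨2 | 1⟩, ⟨2 | 2⟩]


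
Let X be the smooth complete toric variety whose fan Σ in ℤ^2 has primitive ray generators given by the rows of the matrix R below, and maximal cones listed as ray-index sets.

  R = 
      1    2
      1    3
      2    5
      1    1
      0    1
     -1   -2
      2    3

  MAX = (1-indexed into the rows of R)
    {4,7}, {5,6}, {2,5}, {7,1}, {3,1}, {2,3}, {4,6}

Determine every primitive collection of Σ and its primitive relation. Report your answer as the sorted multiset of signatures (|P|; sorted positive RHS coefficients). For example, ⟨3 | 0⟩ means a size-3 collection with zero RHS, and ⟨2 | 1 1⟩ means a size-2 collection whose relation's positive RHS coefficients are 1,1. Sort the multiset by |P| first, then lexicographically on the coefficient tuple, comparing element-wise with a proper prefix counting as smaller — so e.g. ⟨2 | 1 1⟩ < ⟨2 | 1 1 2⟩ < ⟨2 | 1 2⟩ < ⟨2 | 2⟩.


|primitive collections| = 14. Relations:

  {1,6}:  v_{1} + v_{6} = 0  →  sig = ⟨2 | 0⟩
  {1,2}:  v_{1} + v_{2} = v_{3}  →  sig = ⟨2 | 1⟩
  {1,4}:  v_{1} + v_{4} = v_{7}  →  sig = ⟨2 | 1⟩
  {1,5}:  v_{1} + v_{5} = v_{2}  →  sig = ⟨2 | 1⟩
  {2,6}:  v_{2} + v_{6} = v_{5}  →  sig = ⟨2 | 1⟩
  {3,6}:  v_{3} + v_{6} = v_{2}  →  sig = ⟨2 | 1⟩
  {4,5}:  v_{4} + v_{5} = v_{1}  →  sig = ⟨2 | 1⟩
  {6,7}:  v_{6} + v_{7} = v_{4}  →  sig = ⟨2 | 1⟩
  {2,4}:  v_{2} + v_{4} = 2·v_{1}  →  sig = ⟨2 | 2⟩
  {3,5}:  v_{3} + v_{5} = 2·v_{2}  →  sig = ⟨2 | 2⟩
  {5,7}:  v_{5} + v_{7} = 2·v_{1}  →  sig = ⟨2 | 2⟩
  {2,7}:  v_{2} + v_{7} = 3·v_{1}  →  sig = ⟨2 | 3⟩
  {3,4}:  v_{3} + v_{4} = 3·v_{1}  →  sig = ⟨2 | 3⟩
  {3,7}:  v_{3} + v_{7} = 4·v_{1}  →  sig = ⟨2 | 4⟩

so the primitive-relation signature multiset is
[⟨2 | 0⟩, ⟨2 | 1⟩, ⟨2 | 1⟩, ⟨2 | 1⟩, ⟨2 | 1⟩, ⟨2 | 1⟩, ⟨2 | 1⟩, ⟨2 | 1⟩, ⟨2 | 2⟩, ⟨2 | 2⟩, ⟨2 | 2⟩, ⟨2 | 3⟩, ⟨2 | 3⟩, ⟨2 | 4⟩]


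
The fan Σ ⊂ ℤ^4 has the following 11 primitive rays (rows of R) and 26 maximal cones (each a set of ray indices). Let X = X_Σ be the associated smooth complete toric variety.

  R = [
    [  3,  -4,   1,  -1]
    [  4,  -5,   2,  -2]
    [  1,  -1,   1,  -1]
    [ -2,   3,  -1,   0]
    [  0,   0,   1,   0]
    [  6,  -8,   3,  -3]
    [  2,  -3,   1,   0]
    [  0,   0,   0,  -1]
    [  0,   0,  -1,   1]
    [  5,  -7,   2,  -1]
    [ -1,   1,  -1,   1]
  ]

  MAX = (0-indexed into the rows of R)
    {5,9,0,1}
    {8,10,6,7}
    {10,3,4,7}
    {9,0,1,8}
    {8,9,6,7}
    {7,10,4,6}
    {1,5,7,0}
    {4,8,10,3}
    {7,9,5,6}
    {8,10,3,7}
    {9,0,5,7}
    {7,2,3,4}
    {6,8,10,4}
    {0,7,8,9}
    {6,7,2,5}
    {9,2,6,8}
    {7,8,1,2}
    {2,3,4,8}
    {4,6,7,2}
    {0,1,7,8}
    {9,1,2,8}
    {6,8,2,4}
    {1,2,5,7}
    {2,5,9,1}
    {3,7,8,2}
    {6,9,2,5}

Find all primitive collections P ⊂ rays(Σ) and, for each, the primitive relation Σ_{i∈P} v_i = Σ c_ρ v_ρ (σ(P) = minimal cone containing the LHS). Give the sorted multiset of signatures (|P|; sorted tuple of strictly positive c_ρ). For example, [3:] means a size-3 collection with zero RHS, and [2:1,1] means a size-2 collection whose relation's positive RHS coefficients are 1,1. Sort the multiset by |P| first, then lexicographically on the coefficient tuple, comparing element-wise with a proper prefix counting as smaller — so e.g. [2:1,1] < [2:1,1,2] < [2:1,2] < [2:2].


Δ(Σ) — 11 vertices, 22 min non-faces:

  P={2,10}:  v_{2} + v_{10} = 0 — sig = [2:]
  P={3,6}:  v_{3} + v_{6} = 0 — sig = [2:]
  P={0,2}:  v_{0} + v_{2} = v_{1} — sig = [2:1]
  P={0,6}:  v_{0} + v_{6} = v_{9} — sig = [2:1]
  P={1,10}:  v_{1} + v_{10} = v_{0} — sig = [2:1]
  P={3,9}:  v_{3} + v_{9} = v_{0} — sig = [2:1]
  P={0,4}:  v_{0} + v_{4} = v_{2} + v_{6} — sig = [2:1,1]
  P={1,6}:  v_{1} + v_{6} = v_{2} + v_{9} — sig = [2:1,1]
  P={3,5}:  v_{3} + v_{5} = v_{1} + v_{7} — sig = [2:1,1]
  P={5,10}:  v_{5} + v_{10} = v_{7} + v_{9} — sig = [2:1,1]
  P={0,3}:  v_{0} + v_{3} = v_{2} + v_{7} + v_{8} — sig = [2:1,1,1]
  P={0,10}:  v_{0} + v_{10} = v_{6} + v_{7} + v_{8} — sig = [2:1,1,1]
  P={1,3}:  v_{1} + v_{3} = 2·v_{2} + v_{7} + v_{8} — sig = [2:1,1,2]
  P={9,10}:  v_{9} + v_{10} = 2·v_{6} + v_{7} + v_{8} — sig = [2:1,1,2]
  P={1,4}:  v_{1} + v_{4} = 2·v_{2} + v_{6} — sig = [2:1,2]
  P={4,9}:  v_{4} + v_{9} = v_{2} + 2·v_{6} — sig = [2:1,2]
  P={4,5}:  v_{4} + v_{5} = 2·v_{2} + 2·v_{6} + v_{7} — sig = [2:1,2,2]
  P={5,8}:  v_{5} + v_{8} = 2·v_{0} — sig = [2:2]
  P={4,7,8}:  v_{4} + v_{7} + v_{8} = 0 — sig = [3:]
  P={2,7,9}:  v_{2} + v_{7} + v_{9} = v_{5} — sig = [3:1]
  P={1,7,9}:  v_{1} + v_{7} + v_{9} = v_{0} + v_{5} — sig = [3:1,1]
  P={2,6,7,8}:  v_{2} + v_{6} + v_{7} + v_{8} = v_{0} — sig = [4:1]

Sorted signature multiset PRS(X):
    [2:]
    [2:]
    [2:1]
    [2:1]
    [2:1]
    [2:1]
    [2:1,1]
    [2:1,1]
    [2:1,1]
    [2:1,1]
    [2:1,1,1]
    [2:1,1,1]
    [2:1,1,2]
    [2:1,1,2]
    [2:1,2]
    [2:1,2]
    [2:1,2,2]
    [2:2]
    [3:]
    [3:1]
    [3:1,1]
    [4:1]


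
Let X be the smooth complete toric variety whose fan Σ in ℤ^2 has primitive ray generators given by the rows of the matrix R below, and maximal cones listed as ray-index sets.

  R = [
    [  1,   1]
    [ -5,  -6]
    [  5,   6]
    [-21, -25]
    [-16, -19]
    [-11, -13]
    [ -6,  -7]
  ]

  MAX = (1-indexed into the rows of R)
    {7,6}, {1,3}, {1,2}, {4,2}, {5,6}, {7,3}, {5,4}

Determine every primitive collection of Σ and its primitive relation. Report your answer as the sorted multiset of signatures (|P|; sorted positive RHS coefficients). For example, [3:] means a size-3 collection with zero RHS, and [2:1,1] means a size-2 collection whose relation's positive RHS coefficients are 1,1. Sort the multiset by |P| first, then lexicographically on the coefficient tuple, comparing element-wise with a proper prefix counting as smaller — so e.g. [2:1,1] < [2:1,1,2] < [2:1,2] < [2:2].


Primitive collections (14):

  P = {2,3}:  v_{2} + v_{3} = 0 ; sig = [2:]
  P = {1,7}:  v_{1} + v_{7} = v_{2} ; sig = [2:1]
  P = {2,5}:  v_{2} + v_{5} = v_{4} ; sig = [2:1]
  P = {2,6}:  v_{2} + v_{6} = v_{5} ; sig = [2:1]
  P = {2,7}:  v_{2} + v_{7} = v_{6} ; sig = [2:1]
  P = {3,4}:  v_{3} + v_{4} = v_{5} ; sig = [2:1]
  P = {3,5}:  v_{3} + v_{5} = v_{6} ; sig = [2:1]
  P = {3,6}:  v_{3} + v_{6} = v_{7} ; sig = [2:1]
  P = {4,7}:  v_{4} + v_{7} = v_{5} + v_{6} ; sig = [2:1,1]
  P = {1,6}:  v_{1} + v_{6} = 2·v_{2} ; sig = [2:2]
  P = {4,6}:  v_{4} + v_{6} = 2·v_{5} ; sig = [2:2]
  P = {5,7}:  v_{5} + v_{7} = 2·v_{6} ; sig = [2:2]
  P = {1,5}:  v_{1} + v_{5} = 3·v_{2} ; sig = [2:3]
  P = {1,4}:  v_{1} + v_{4} = 4·v_{2} ; sig = [2:4]

so the primitive-relation signature multiset is
    |P|=2: 14 collections, coeffs (), (1), (1), (1), (1), (1), (1), (1), (1,1), (2), (2), (2), (3), (4)


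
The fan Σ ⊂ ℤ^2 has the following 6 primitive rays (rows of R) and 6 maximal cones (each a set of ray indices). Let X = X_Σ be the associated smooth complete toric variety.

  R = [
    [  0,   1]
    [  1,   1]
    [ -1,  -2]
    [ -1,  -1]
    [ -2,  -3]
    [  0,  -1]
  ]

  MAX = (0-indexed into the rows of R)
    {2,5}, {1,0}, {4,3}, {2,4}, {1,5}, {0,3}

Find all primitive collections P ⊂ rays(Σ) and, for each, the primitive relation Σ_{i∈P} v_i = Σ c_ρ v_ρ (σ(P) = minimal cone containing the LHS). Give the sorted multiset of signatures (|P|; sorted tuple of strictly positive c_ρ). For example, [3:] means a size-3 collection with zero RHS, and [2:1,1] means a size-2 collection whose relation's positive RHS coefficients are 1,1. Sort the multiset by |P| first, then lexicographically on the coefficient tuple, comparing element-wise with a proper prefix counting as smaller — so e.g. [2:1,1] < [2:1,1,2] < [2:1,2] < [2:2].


9 collections generate NE(X_Σ); each relation:

  P = {0,5}:  v_{0} + v_{5} = 0  →  sig = [2:]
  P = {1,3}:  v_{1} + v_{3} = 0  →  sig = [2:]
  P = {0,2}:  v_{0} + v_{2} = v_{3}  →  sig = [2:1]
  P = {1,2}:  v_{1} + v_{2} = v_{5}  →  sig = [2:1]
  P = {1,4}:  v_{1} + v_{4} = v_{2}  →  sig = [2:1]
  P = {2,3}:  v_{2} + v_{3} = v_{4}  →  sig = [2:1]
  P = {3,5}:  v_{3} + v_{5} = v_{2}  →  sig = [2:1]
  P = {0,4}:  v_{0} + v_{4} = 2·v_{3}  →  sig = [2:2]
  P = {4,5}:  v_{4} + v_{5} = 2·v_{2}  →  sig = [2:2]

Signatures (|P|; sorted positive RHS coefficients), sorted:
{ [2:] ×2,  [2:1] ×5,  [2:2] ×2 }


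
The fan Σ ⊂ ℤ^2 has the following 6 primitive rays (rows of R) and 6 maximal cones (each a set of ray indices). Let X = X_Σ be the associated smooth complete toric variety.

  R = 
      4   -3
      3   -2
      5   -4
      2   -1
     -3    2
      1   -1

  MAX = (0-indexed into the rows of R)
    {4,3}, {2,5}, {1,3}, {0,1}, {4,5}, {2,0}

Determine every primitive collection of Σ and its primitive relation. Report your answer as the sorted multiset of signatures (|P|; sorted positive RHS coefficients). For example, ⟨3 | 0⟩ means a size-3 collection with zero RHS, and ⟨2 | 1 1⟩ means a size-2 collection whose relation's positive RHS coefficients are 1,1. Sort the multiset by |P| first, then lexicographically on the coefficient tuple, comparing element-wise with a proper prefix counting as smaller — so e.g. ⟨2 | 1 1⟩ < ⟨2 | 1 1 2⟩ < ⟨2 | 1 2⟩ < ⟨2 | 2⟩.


Minimal non-faces — 9 found among 6 rays, 6 max cones:

  • {1,4}:  v_{1} + v_{4} = 0  so sig = ⟨2 | 0⟩
  • {0,4}:  v_{0} + v_{4} = v_{5}  so sig = ⟨2 | 1⟩
  • {0,5}:  v_{0} + v_{5} = v_{2}  so sig = ⟨2 | 1⟩
  • {1,5}:  v_{1} + v_{5} = v_{0}  so sig = ⟨2 | 1⟩
  • {3,5}:  v_{3} + v_{5} = v_{1}  so sig = ⟨2 | 1⟩
  • {2,3}:  v_{2} + v_{3} = v_{0} + v_{1}  so sig = ⟨2 | 1 1⟩
  • {0,3}:  v_{0} + v_{3} = 2·v_{1}  so sig = ⟨2 | 2⟩
  • {1,2}:  v_{1} + v_{2} = 2·v_{0}  so sig = ⟨2 | 2⟩
  • {2,4}:  v_{2} + v_{4} = 2·v_{5}  so sig = ⟨2 | 2⟩

so the primitive-relation signature multiset is
    |P|=2: 9 collections, coeffs (), (1), (1), (1), (1), (1,1), (2), (2), (2)


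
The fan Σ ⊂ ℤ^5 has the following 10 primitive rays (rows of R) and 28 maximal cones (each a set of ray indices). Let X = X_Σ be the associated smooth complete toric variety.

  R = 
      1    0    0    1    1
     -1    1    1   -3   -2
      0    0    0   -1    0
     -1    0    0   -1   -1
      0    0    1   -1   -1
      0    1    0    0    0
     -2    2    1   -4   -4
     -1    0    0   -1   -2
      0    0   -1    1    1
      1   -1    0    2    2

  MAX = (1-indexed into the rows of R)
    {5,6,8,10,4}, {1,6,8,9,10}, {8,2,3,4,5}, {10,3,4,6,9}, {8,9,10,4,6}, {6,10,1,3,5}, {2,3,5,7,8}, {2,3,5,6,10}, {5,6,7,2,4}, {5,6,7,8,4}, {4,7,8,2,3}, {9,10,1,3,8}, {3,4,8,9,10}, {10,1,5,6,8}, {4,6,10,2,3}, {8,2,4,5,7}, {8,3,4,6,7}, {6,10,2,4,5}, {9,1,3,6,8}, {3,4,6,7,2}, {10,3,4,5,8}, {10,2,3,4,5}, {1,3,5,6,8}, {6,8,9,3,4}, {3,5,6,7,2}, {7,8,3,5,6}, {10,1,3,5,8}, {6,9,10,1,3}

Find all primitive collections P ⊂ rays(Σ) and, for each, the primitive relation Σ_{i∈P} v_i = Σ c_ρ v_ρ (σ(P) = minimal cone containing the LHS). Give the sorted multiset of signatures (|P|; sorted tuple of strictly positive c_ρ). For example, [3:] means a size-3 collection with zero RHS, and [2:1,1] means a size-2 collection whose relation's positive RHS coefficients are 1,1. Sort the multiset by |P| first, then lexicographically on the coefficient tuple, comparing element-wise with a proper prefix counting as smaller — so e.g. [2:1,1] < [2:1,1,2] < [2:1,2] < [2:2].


Primitive collections (12):

  P = {1,4}:  v_{1} + v_{4} = 0 ; sig = [2:]
  P = {5,9}:  v_{5} + v_{9} = 0 ; sig = [2:]
  P = {1,2}:  v_{1} + v_{2} = v_{3} + v_{5} + v_{6} ; sig = [2:1,1,1]
  P = {2,9}:  v_{2} + v_{9} = v_{3} + v_{4} + v_{6} ; sig = [2:1,1,1]
  P = {7,10}:  v_{7} + v_{10} = v_{4} + v_{5} + v_{6} ; sig = [2:1,1,1]
  P = {1,7}:  v_{1} + v_{7} = v_{3} + v_{5} + 2·v_{6} + v_{8} ; sig = [2:1,1,1,2]
  P = {7,9}:  v_{7} + v_{9} = v_{3} + v_{4} + 2·v_{6} + v_{8} ; sig = [2:1,1,1,2]
  P = {2,6,8}:  v_{2} + v_{6} + v_{8} = v_{7} ; sig = [3:1]
  P = {2,8,10}:  v_{2} + v_{8} + v_{10} = v_{4} + v_{5} ; sig = [3:1,1]
  P = {3,6,8,10}:  v_{3} + v_{6} + v_{8} + v_{10} = 0 ; sig = [4:]
  P = {3,4,5,6}:  v_{3} + v_{4} + v_{5} + v_{6} = v_{2} ; sig = [4:1]
  P = {3,4,5,7}:  v_{3} + v_{4} + v_{5} + v_{7} = 2·v_{2} + v_{8} ; sig = [4:1,2]

so the primitive-relation signature multiset is
[[2:], [2:], [2:1,1,1], [2:1,1,1], [2:1,1,1], [2:1,1,1,2], [2:1,1,1,2], [3:1], [3:1,1], [4:], [4:1], [4:1,2]]


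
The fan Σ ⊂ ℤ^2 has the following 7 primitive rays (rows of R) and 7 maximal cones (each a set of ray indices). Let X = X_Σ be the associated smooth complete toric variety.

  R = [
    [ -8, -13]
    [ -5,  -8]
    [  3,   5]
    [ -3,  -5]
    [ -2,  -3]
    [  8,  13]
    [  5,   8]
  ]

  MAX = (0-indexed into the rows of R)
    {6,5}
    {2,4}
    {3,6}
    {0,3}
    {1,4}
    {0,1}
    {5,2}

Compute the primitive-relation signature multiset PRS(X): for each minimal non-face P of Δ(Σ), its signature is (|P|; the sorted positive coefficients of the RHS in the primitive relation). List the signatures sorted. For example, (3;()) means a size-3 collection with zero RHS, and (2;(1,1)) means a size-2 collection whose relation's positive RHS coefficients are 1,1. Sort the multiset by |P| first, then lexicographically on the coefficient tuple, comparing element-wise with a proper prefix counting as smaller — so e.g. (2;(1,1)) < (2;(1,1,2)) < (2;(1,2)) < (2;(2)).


14 minimal non-faces of Δ(Σ) (on 7 rays):

  P = {0,5}:  v_{0} + v_{5} = 0  →  sig = (2;())
  P = {1,6}:  v_{1} + v_{6} = 0  →  sig = (2;())
  P = {2,3}:  v_{2} + v_{3} = 0  →  sig = (2;())
  P = {0,2}:  v_{0} + v_{2} = v_{1}  →  sig = (2;(1))
  P = {0,6}:  v_{0} + v_{6} = v_{3}  →  sig = (2;(1))
  P = {1,2}:  v_{1} + v_{2} = v_{4}  →  sig = (2;(1))
  P = {1,3}:  v_{1} + v_{3} = v_{0}  →  sig = (2;(1))
  P = {1,5}:  v_{1} + v_{5} = v_{2}  →  sig = (2;(1))
  P = {2,6}:  v_{2} + v_{6} = v_{5}  →  sig = (2;(1))
  P = {3,4}:  v_{3} + v_{4} = v_{1}  →  sig = (2;(1))
  P = {3,5}:  v_{3} + v_{5} = v_{6}  →  sig = (2;(1))
  P = {4,6}:  v_{4} + v_{6} = v_{2}  →  sig = (2;(1))
  P = {0,4}:  v_{0} + v_{4} = 2·v_{1}  →  sig = (2;(2))
  P = {4,5}:  v_{4} + v_{5} = 2·v_{2}  →  sig = (2;(2))

Sorted signature multiset PRS(X):
    (2;())
    (2;())
    (2;())
    (2;(1))
    (2;(1))
    (2;(1))
    (2;(1))
    (2;(1))
    (2;(1))
    (2;(1))
    (2;(1))
    (2;(1))
    (2;(2))
    (2;(2))


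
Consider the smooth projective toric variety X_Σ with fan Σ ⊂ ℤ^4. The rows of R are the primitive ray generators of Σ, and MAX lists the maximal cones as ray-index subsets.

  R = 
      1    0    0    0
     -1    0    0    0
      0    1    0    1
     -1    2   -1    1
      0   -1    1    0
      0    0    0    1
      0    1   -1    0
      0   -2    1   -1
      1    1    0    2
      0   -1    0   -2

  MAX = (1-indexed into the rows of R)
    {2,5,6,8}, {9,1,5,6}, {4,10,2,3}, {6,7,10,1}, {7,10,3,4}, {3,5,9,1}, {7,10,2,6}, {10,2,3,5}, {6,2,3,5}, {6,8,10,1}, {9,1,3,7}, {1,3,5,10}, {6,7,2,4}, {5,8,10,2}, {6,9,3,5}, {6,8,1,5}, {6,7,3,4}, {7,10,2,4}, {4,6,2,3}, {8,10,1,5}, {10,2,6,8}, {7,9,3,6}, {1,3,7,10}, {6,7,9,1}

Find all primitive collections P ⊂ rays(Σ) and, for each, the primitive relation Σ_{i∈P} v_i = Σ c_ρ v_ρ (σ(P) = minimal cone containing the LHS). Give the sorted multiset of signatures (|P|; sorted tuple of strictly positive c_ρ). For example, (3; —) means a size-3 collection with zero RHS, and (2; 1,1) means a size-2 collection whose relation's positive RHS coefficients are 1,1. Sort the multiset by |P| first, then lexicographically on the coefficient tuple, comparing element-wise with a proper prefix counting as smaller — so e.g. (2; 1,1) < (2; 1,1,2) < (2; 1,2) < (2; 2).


16 minimal non-faces of Δ(Σ) (on 10 rays):

  {1,2}:  v_{1} + v_{2} = 0 — sig = (2; —)
  {5,7}:  v_{5} + v_{7} = 0 — sig = (2; —)
  {3,8}:  v_{3} + v_{8} = v_{5} — sig = (2; 1)
  {4,8}:  v_{4} + v_{8} = v_{2} — sig = (2; 1)
  {9,10}:  v_{9} + v_{10} = v_{1} — sig = (2; 1)
  {1,4}:  v_{1} + v_{4} = v_{3} + v_{7} — sig = (2; 1,1)
  {2,9}:  v_{2} + v_{9} = v_{3} + v_{6} — sig = (2; 1,1)
  {4,5}:  v_{4} + v_{5} = v_{2} + v_{3} — sig = (2; 1,1)
  {7,8}:  v_{7} + v_{8} = v_{6} + v_{10} — sig = (2; 1,1)
  {8,9}:  v_{8} + v_{9} = v_{1} + v_{5} + v_{6} — sig = (2; 1,1,1)
  {4,9}:  v_{4} + v_{9} = 2·v_{3} + v_{6} + v_{7} — sig = (2; 1,1,2)
  {3,6,10}:  v_{3} + v_{6} + v_{10} = 0 — sig = (3; —)
  {1,3,6}:  v_{1} + v_{3} + v_{6} = v_{9} — sig = (3; 1)
  {2,3,7}:  v_{2} + v_{3} + v_{7} = v_{4} — sig = (3; 1)
  {5,6,10}:  v_{5} + v_{6} + v_{10} = v_{8} — sig = (3; 1)
  {4,6,10}:  v_{4} + v_{6} + v_{10} = v_{2} + v_{7} — sig = (3; 1,1)

Sorted signature multiset PRS(X):
{ (2; —) ×2,  (2; 1) ×3,  (2; 1,1) ×4,  (2; 1,1,1),  (2; 1,1,2),  (3; —),  (3; 1) ×3,  (3; 1,1) }
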